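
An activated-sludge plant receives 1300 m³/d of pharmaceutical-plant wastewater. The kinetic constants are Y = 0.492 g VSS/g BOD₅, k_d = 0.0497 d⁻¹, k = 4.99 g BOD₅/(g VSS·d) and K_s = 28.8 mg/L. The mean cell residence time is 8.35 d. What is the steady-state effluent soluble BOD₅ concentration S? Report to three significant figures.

For a completely mixed reactor with recycle the Lawrence–McCarty relation gives S = K_s·(1 + k_d·θ_c) / [θ_c·(Y·k − k_d) − 1] = 28.8 × (1 + 0.0497 × 8.35) / [8.35 × (0.492 × 4.99 − 0.0497) − 1] = 40.75 / 19.08 = 2.135 mg/L.

S ≈ 2.14 mg/L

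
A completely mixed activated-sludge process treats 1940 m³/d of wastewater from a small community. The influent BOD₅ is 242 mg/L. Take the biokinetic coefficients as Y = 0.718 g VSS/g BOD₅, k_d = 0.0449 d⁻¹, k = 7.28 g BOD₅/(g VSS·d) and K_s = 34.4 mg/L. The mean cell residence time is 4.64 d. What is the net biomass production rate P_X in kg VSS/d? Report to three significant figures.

P_X ≈ 277 kg VSS/d

From the Monod/SRT balance for a CMAS, S = K_s·(1+k_d θ_c)/[θ_c·(Y k − k_d) − 1] = 34.4 × (1 + 0.0449 × 4.64) / [4.64 × (0.718 × 7.28 − 0.0449) − 1] = 41.57 / 23.05 = 1.804 mg/L.
Observed yield with endogenous decay: Y_obs = Y / (1 + k_d·θ_c) = 0.718 / (1 + 0.0449 × 4.64) = 0.718 / 1.208 = 0.5942 g VSS/g BOD₅.
Q·(S₀ − S) = 1940 × (242 − 1.80) × 10⁻³ = 466.0 kg/d removed.
Net biomass production P_X = Y_obs × Q·(S₀ − S) = 0.5942 × 466.0 = 276.9 kg VSS/d.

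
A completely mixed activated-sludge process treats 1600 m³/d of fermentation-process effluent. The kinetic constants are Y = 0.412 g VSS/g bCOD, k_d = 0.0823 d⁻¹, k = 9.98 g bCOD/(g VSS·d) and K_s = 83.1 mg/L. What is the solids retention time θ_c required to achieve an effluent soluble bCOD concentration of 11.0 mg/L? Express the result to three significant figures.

Specific growth rate at S = 11.0 mg/L: μ = YkS/(K_s+S) = 0.412·9.98·11.0/(83.1+11.0) = 0.4807 d⁻¹.
θ_c = 1/(μ − k_d) = 1/(0.4807 − 0.0823) = 1/0.3984 = 2.510 d.

θ_c ≈ 2.51 d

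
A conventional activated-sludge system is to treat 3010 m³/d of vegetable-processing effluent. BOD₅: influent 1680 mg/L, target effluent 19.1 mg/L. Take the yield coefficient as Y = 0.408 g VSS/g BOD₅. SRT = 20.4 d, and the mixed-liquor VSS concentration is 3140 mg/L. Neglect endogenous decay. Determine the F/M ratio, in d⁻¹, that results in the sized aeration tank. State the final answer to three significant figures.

V·X = Y·Q·ΔS·θ_c gives V = 0.408 × 3010 × (1680 − 19.1) × 20.4 / 3140 = 13252 m³.
F/M = applied load / biomass = Q·S₀/(V·X) = 3010 × 1680 / (13252 × 3140) = 0.1215 d⁻¹.

F/M ≈ 0.122 d⁻¹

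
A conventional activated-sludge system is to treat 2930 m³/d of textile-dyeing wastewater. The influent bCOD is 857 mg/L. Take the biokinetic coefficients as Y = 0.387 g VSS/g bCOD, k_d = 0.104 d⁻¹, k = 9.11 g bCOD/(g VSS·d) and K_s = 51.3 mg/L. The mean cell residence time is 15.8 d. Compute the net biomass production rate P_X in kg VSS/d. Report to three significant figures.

P_X ≈ 367 kg VSS/d

From the Monod/SRT balance for a CMAS, S = K_s·(1+k_d θ_c)/[θ_c·(Y k − k_d) − 1] = 51.3 × (1 + 0.104 × 15.8) / [15.8 × (0.387 × 9.11 − 0.104) − 1] = 135.6 / 53.06 = 2.555 mg/L.
Observed yield with endogenous decay: Y_obs = Y / (1 + k_d·θ_c) = 0.387 / (1 + 0.104 × 15.8) = 0.387 / 2.643 = 0.1464 g VSS/g bCOD.
ΔS = 857 − 2.56 = 854.4 mg/L, so the substrate removal rate is 2930 × 854.4/1000 = 2504 kg bCOD/d.
P_X = Y_obs · Q(S₀ − S) = 0.1464 × 2504 = 366.5 kg VSS/d.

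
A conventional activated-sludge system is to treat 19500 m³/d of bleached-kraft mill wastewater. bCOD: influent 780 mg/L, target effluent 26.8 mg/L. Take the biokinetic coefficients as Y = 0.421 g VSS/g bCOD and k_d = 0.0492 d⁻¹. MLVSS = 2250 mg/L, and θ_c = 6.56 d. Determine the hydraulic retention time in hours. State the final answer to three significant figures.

Steady-state biomass mass balance: V·X·(1 + k_d·θ_c) = Y·Q·(S₀ − S)·θ_c, so V = 0.421 × 19500 × (780 − 26.8) × 6.56 / [2250 × (1 + 0.0492 × 6.56)] = 4.06×10^7 / 2976 = 13629 m³.
HRT = V/Q = 13629 m³ / 19500 m³·d⁻¹ = 0.6989 d × 24 = 16.77 h.

τ ≈ 16.8 h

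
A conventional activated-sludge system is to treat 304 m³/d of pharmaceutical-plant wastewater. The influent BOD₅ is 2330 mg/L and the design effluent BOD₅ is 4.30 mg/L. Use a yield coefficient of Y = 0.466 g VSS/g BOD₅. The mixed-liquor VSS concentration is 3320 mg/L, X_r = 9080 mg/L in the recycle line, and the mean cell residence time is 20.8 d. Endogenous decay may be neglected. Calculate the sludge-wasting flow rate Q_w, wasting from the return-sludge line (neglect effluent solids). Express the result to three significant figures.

Q_w ≈ 36.3 m³/d

Biomass mass balance (decay neglected): V·X = Y·Q·(S₀ − S)·θ_c, so V = 0.466 × 304 × (2330 − 4.30) × 20.8 / 3320 = 2064 m³.
θ_c = V·X/(Q_w·X_r) when wasting from the recycle, so Q_w = V·X/(θ_c·X_r) = 2064 × 3320 / (20.8 × 9080) = 36.29 m³/d.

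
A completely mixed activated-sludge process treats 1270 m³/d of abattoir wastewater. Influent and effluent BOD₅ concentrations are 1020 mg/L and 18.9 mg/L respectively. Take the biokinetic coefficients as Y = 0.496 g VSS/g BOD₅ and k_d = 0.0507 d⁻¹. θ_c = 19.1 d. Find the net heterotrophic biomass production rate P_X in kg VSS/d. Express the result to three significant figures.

P_X ≈ 320 kg VSS/d

The observed yield is Y_obs = Y/(1 + k_d·θ_c) = 0.496 / (1 + 0.0507 × 19.1) = 0.496 / 1.968 = 0.2520 g VSS per g BOD₅ removed.
Substrate removed = Q·(S₀ − S) = 1270 m³/d × (1020 − 18.9) g/m³ = 1.27×10^6 g/d = 1271 kg/d.
So the net sludge growth is P_X = 0.2520 × 1271 = 320.4 kg VSS/d.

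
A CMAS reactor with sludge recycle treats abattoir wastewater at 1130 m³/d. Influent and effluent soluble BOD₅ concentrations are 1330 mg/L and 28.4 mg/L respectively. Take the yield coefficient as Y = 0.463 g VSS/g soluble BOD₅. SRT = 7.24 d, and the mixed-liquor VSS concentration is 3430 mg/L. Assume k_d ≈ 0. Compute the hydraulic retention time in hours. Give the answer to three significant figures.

τ ≈ 30.5 h

V·X = Y·Q·ΔS·θ_c gives V = 0.463 × 1130 × (1330 − 28.4) × 7.24 / 3430 = 1437 m³.
τ = V/Q = 1437/1130 = 1.272 d, or 30.53 h.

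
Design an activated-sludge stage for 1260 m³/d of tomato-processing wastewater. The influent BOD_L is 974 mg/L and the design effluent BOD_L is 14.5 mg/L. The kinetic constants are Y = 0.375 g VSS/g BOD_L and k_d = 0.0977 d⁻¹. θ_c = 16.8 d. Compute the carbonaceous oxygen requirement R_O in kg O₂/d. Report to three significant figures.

Y_obs = Y / (1 + k_d θ_c) = 0.375 / (1 + 0.0977 × 16.8) = 0.375 / 2.641 = 0.1420.
ΔS = 974 − 14.5 = 959.5 mg/L, so the substrate removal rate is 1260 × 959.5/1000 = 1209 kg BOD_L/d.
P_X = Y_obs·Q·(S₀ − S) = 0.1420 × 1209 = 171.6 kg VSS/d.
Carbonaceous O₂ demand = substrate oxidised − cell-mass equivalent = 1209 − 1.42 × 171.6 = 965.2 kg O₂/d.

R_O ≈ 965 kg O₂/d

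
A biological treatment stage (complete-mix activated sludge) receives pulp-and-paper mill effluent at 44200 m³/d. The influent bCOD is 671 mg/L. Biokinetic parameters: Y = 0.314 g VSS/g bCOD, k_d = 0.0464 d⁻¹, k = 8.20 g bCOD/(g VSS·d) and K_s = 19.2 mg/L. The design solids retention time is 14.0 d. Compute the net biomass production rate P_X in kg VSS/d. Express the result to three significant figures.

P_X ≈ 5640 kg VSS/d

Effluent substrate depends only on kinetics and SRT: S = K_s(1 + k_d θ_c) / [θ_c(Yk − k_d) − 1] = 19.2 × (1 + 0.0464 × 14.0) / [14.0 × (0.314 × 8.20 − 0.0464) − 1] = 31.67 / 34.40 = 0.9208 mg/L.
Correct the yield for decay: Y_obs = Y/(1 + k_d θ_c) = 0.314 / (1 + 0.0464 × 14.0) = 0.314 / 1.650 = 0.1903.
Mass of bCOD removed per day: Q(S₀ − S) = 44200 × 670.1 g/m³ = 29617 kg/d.
P_X = Y_obs · Q(S₀ − S) = 0.1903 × 29617 = 5638 kg VSS/d.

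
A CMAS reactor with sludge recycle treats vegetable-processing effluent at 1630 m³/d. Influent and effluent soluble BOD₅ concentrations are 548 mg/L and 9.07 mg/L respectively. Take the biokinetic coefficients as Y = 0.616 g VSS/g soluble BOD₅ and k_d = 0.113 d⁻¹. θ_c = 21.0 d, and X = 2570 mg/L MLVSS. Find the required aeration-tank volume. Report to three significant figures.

Steady-state biomass mass balance: V·X·(1 + k_d·θ_c) = Y·Q·(S₀ − S)·θ_c, so V = 0.616 × 1630 × (548 − 9.07) × 21.0 / [2570 × (1 + 0.113 × 21.0)] = 1.14×10^7 / 8669 = 1311 m³.

V ≈ 1310 m³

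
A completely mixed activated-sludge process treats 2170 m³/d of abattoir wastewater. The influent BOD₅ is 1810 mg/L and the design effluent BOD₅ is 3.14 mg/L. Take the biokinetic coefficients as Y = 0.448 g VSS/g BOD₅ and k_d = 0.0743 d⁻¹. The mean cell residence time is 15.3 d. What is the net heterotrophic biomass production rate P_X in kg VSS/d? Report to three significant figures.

P_X ≈ 822 kg VSS/d

Observed yield with endogenous decay: Y_obs = Y / (1 + k_d·θ_c) = 0.448 / (1 + 0.0743 × 15.3) = 0.448 / 2.137 = 0.2097 g VSS/g BOD₅.
Mass of BOD₅ removed per day: Q(S₀ − S) = 2170 × 1807 g/m³ = 3921 kg/d.
P_X = Y_obs · Q(S₀ − S) = 0.2097 × 3921 = 822.1 kg VSS/d.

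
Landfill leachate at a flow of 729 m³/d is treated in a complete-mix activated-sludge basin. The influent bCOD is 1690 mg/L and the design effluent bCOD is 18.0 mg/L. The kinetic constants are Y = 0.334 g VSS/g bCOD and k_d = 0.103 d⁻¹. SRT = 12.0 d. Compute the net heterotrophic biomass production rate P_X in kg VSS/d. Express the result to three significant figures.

P_X ≈ 182 kg VSS/d

Observed yield with endogenous decay: Y_obs = Y / (1 + k_d·θ_c) = 0.334 / (1 + 0.103 × 12.0) = 0.334 / 2.236 = 0.1494 g VSS/g bCOD.
ΔS = 1690 − 18.0 = 1672 mg/L, so the substrate removal rate is 729 × 1672/1000 = 1219 kg bCOD/d.
Biomass produced: P_X = Y_obs·Q·ΔS = 0.1494 × 1219 ≈ 182.1 kg VSS/d.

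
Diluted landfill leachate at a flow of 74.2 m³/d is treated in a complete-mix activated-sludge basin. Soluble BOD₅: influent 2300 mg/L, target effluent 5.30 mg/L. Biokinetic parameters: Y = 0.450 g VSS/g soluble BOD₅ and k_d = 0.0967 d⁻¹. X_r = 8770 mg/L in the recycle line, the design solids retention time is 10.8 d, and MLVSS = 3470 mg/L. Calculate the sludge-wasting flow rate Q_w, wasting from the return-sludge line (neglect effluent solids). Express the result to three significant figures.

Q_w ≈ 4.27 m³/d

Steady-state biomass mass balance: V·X·(1 + k_d·θ_c) = Y·Q·(S₀ − S)·θ_c, so V = 0.450 × 74.2 × (2300 − 5.30) × 10.8 / [3470 × (1 + 0.0967 × 10.8)] = 8.27×10^5 / 7094 = 116.6 m³.
θ_c = V·X/(Q_w·X_r) when wasting from the recycle, so Q_w = V·X/(θ_c·X_r) = 116.6 × 3470 / (10.8 × 8770) = 4.274 m³/d.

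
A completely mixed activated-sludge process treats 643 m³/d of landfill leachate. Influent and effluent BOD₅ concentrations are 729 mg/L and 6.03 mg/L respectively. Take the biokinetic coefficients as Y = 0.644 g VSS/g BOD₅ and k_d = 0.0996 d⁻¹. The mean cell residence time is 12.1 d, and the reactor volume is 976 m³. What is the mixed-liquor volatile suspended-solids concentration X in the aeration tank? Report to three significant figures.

X ≈ 1680 mg/L

From V·X·(1 + k_d·θ_c) = Y·Q·(S₀ − S)·θ_c: X = 0.644 × 643 × (729 − 6.03) × 12.1 / [976 × (1 + 0.0996 × 12.1)] = 1683 mg/L.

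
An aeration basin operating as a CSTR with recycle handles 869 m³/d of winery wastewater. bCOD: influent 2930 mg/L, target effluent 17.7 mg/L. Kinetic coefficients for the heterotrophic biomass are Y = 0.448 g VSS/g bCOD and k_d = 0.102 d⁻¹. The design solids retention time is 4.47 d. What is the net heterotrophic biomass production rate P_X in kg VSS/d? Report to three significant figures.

P_X ≈ 779 kg VSS/d

Observed yield with endogenous decay: Y_obs = Y / (1 + k_d·θ_c) = 0.448 / (1 + 0.102 × 4.47) = 0.448 / 1.456 = 0.3077 g VSS/g bCOD.
ΔS = 2930 − 17.7 = 2912 mg/L, so the substrate removal rate is 869 × 2912/1000 = 2531 kg bCOD/d.
P_X = Y_obs · Q(S₀ − S) = 0.3077 × 2531 = 778.7 kg VSS/d.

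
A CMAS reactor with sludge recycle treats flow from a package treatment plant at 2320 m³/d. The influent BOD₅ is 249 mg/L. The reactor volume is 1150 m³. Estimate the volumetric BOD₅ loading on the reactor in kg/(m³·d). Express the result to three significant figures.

Volumetric loading L_v = Q·S₀ / V = 2320 × 249 g/m³ / 1150 m³ = 502.3 g/(m³·d) = 0.5023 kg BOD₅/(m³·d).

L_v ≈ 0.502 kg BOD₅/(m³·d)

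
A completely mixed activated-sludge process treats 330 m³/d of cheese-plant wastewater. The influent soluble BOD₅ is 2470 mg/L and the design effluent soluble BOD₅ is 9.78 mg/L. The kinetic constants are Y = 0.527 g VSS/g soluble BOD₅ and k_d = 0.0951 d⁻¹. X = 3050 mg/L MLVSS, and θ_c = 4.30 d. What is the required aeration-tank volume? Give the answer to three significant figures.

V ≈ 428 m³

Steady-state biomass mass balance: V·X·(1 + k_d·θ_c) = Y·Q·(S₀ − S)·θ_c, so V = 0.527 × 330 × (2470 − 9.78) × 4.30 / [3050 × (1 + 0.0951 × 4.30)] = 1.84×10^6 / 4297 = 428.1 m³.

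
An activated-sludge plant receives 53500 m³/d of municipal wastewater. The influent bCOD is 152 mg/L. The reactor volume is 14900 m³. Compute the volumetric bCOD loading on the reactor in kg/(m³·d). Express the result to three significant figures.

Volumetric loading L_v = Q·S₀ / V = 53500 × 152 g/m³ / 14900 m³ = 545.8 g/(m³·d) = 0.5458 kg bCOD/(m³·d).

L_v ≈ 0.546 kg bCOD/(m³·d)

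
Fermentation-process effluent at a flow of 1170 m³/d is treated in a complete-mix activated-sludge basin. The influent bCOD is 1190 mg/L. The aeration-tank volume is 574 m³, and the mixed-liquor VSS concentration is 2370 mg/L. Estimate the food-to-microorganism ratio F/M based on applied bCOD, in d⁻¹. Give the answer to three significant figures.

F/M ≈ 1.02 d⁻¹

F/M = Q·S₀ / (V·X) = 1170 × 1190 / (574.0 × 2370) = 1.023 g bCOD·(g VSS·d)⁻¹.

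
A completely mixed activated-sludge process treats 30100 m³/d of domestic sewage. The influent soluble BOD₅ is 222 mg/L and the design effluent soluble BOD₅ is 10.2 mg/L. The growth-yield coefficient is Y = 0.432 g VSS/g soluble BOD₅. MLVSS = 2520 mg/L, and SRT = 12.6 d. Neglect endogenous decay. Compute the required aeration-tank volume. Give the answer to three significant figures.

V ≈ 13800 m³

With k_d = 0 the design equation reduces to V = Y Q (S₀−S) θ_c / X = 0.432 × 30100 × (222 − 10.2) × 12.6 / 2520 = 13770 m³.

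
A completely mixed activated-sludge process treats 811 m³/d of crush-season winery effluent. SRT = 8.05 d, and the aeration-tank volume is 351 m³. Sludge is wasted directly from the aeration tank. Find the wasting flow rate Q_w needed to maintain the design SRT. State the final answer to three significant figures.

Q_w ≈ 43.6 m³/d

With mixed-liquor wasting, θ_c = V/Q_w, so Q_w = V/θ_c = 351.0/8.05 = 43.60 m³/d.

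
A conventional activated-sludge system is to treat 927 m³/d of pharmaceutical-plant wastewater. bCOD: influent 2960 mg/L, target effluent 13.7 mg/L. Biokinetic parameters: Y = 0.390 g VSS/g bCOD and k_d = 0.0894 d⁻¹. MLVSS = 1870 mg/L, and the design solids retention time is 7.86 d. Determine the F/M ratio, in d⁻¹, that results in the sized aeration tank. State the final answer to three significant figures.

F/M ≈ 0.558 d⁻¹

Steady-state biomass mass balance: V·X·(1 + k_d·θ_c) = Y·Q·(S₀ − S)·θ_c, so V = 0.390 × 927 × (2960 − 13.7) × 7.86 / [1870 × (1 + 0.0894 × 7.86)] = 8.37×10^6 / 3184 = 2629 m³.
F/M = Q·S₀ / (V·X) = 927 × 2960 / (2629 × 1870) = 0.5580 g bCOD·(g VSS·d)⁻¹.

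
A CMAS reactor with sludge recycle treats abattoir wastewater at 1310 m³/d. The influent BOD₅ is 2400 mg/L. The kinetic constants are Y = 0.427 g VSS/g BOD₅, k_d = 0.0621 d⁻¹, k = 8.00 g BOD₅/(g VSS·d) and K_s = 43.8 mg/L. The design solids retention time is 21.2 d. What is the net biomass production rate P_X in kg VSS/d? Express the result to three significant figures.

For a completely mixed reactor with recycle the Lawrence–McCarty relation gives S = K_s·(1 + k_d·θ_c) / [θ_c·(Y·k − k_d) − 1] = 43.8 × (1 + 0.0621 × 21.2) / [21.2 × (0.427 × 8.00 − 0.0621) − 1] = 101.5 / 70.10 = 1.447 mg/L.
Y_obs = Y / (1 + k_d θ_c) = 0.427 / (1 + 0.0621 × 21.2) = 0.427 / 2.317 = 0.1843.
Mass of BOD₅ removed per day: Q(S₀ − S) = 1310 × 2399 g/m³ = 3142 kg/d.
P_X = Y_obs · Q(S₀ − S) = 0.1843 × 3142 = 579.2 kg VSS/d.

P_X ≈ 579 kg VSS/d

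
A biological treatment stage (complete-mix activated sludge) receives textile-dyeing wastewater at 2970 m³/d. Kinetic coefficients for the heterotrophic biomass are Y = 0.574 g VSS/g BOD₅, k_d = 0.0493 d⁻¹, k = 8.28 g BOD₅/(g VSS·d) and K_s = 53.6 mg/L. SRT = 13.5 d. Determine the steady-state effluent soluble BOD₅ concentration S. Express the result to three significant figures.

S ≈ 1.43 mg/L

Effluent substrate depends only on kinetics and SRT: S = K_s(1 + k_d θ_c) / [θ_c(Yk − k_d) − 1] = 53.6 × (1 + 0.0493 × 13.5) / [13.5 × (0.574 × 8.28 − 0.0493) − 1] = 89.27 / 62.50 = 1.428 mg/L.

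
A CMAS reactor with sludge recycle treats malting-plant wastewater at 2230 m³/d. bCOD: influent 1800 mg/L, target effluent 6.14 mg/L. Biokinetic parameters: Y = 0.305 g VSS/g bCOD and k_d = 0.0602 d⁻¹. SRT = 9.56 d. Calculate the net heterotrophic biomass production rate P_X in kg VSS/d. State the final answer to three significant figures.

Observed yield with endogenous decay: Y_obs = Y / (1 + k_d·θ_c) = 0.305 / (1 + 0.0602 × 9.56) = 0.305 / 1.576 = 0.1936 g VSS/g bCOD.
Mass of bCOD removed per day: Q(S₀ − S) = 2230 × 1794 g/m³ = 4000 kg/d.
P_X = Y_obs · Q(S₀ − S) = 0.1936 × 4000 = 774.4 kg VSS/d.

P_X ≈ 774 kg VSS/d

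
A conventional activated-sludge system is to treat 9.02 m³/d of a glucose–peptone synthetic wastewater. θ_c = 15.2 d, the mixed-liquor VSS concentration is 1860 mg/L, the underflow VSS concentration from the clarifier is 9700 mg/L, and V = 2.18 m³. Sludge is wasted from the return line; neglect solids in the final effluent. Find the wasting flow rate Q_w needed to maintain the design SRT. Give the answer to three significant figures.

Q_w ≈ 0.0275 m³/d

Q_w = (V·X)/(θ_c X_r) = 2.180 × 1860 / (15.2 × 9700) = 0.02750 m³/d.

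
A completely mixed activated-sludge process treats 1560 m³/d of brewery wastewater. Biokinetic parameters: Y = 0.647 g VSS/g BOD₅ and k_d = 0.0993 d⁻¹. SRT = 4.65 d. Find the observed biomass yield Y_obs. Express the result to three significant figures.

Y_obs ≈ 0.443 g VSS/g BOD₅

The observed yield is Y_obs = Y/(1 + k_d·θ_c) = 0.647 / (1 + 0.0993 × 4.65) = 0.647 / 1.462 = 0.4426 g VSS per g BOD₅ removed.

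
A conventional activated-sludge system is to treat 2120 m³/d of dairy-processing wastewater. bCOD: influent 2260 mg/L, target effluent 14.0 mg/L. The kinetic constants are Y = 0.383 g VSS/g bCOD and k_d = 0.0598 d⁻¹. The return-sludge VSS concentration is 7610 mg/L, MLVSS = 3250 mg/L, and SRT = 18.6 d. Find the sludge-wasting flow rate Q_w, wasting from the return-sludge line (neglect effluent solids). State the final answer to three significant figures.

Q_w ≈ 113 m³/d

Rearranging the biomass balance for a CMAS with decay, V = Y·Q·ΔS·θ_c / [X·(1+k_d θ_c)] = 0.383 × 2120 × (2260 − 14.0) × 18.6 / [3250 × (1 + 0.0598 × 18.6)] = 3.39×10^7 / 6865 = 4941 m³.
Wasting from the return line (neglecting effluent solids): Q_w = V·X / (θ_c·X_r) = 4941 × 3250 / (18.6 × 7610) = 113.5 m³/d.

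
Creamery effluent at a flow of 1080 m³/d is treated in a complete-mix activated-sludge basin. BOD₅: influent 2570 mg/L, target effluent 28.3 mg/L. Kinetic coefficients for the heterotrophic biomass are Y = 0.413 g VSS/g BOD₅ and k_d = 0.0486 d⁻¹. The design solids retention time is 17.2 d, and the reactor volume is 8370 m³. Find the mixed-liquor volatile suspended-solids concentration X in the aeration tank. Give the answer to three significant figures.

X = Y·Q·ΔS·θ_c / [V·(1 + k_d θ_c)] = 0.413 × 1080 × (2570 − 28.3) × 17.2 / [8370 × (1 + 0.0486 × 17.2)] = 1269 mg/L.

X ≈ 1270 mg/L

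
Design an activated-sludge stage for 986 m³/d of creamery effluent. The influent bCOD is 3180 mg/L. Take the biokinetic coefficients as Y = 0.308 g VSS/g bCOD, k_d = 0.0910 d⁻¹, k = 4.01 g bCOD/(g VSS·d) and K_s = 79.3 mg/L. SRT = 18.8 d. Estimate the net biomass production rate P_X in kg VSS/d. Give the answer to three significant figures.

From the Monod/SRT balance for a CMAS, S = K_s·(1+k_d θ_c)/[θ_c·(Y k − k_d) − 1] = 79.3 × (1 + 0.0910 × 18.8) / [18.8 × (0.308 × 4.01 − 0.0910) − 1] = 215.0 / 20.51 = 10.48 mg/L.
Y_obs = Y / (1 + k_d θ_c) = 0.308 / (1 + 0.0910 × 18.8) = 0.308 / 2.711 = 0.1136.
Mass of bCOD removed per day: Q(S₀ − S) = 986 × 3170 g/m³ = 3125 kg/d.
Net biomass production P_X = Y_obs × Q·(S₀ − S) = 0.1136 × 3125 = 355.1 kg VSS/d.

P_X ≈ 355 kg VSS/d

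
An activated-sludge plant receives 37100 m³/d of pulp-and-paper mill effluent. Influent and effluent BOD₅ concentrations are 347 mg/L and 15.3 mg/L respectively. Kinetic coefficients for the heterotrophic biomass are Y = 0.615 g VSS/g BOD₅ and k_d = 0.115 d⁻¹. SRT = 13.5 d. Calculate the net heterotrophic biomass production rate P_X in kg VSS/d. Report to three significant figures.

The observed yield is Y_obs = Y/(1 + k_d·θ_c) = 0.615 / (1 + 0.115 × 13.5) = 0.615 / 2.553 = 0.2409 g VSS per g BOD₅ removed.
Mass of BOD₅ removed per day: Q(S₀ − S) = 37100 × 331.7 g/m³ = 12306 kg/d.
P_X = Y_obs · Q(S₀ − S) = 0.2409 × 12306 = 2965 kg VSS/d.

P_X ≈ 2970 kg VSS/d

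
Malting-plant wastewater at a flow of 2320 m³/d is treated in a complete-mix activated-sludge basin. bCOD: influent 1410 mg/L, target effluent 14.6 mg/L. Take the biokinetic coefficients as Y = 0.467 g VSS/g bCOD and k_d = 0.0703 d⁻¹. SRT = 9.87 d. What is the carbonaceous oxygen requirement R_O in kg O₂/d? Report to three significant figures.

R_O ≈ 1970 kg O₂/d

Correct the yield for decay: Y_obs = Y/(1 + k_d θ_c) = 0.467 / (1 + 0.0703 × 9.87) = 0.467 / 1.694 = 0.2757.
Q·(S₀ − S) = 2320 × (1410 − 14.6) × 10⁻³ = 3237 kg/d removed.
Biomass synthesised: P_X = Y_obs × 3237 = 892.5 kg VSS/d.
R_O = Q·(S₀ − S) − 1.42·P_X = 3237 − 1.42 × 892.5 = 1970 kg O₂/d.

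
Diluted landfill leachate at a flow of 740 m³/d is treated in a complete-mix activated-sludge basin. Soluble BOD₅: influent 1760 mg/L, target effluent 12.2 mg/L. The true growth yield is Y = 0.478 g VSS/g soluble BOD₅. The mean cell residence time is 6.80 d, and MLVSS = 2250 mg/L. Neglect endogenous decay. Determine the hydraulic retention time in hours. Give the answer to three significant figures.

τ ≈ 60.6 h

Biomass mass balance (decay neglected): V·X = Y·Q·(S₀ − S)·θ_c, so V = 0.478 × 740 × (1760 − 12.2) × 6.80 / 2250 = 1868 m³.
HRT = V/Q = 1868 m³ / 740 m³·d⁻¹ = 2.525 d × 24 = 60.60 h.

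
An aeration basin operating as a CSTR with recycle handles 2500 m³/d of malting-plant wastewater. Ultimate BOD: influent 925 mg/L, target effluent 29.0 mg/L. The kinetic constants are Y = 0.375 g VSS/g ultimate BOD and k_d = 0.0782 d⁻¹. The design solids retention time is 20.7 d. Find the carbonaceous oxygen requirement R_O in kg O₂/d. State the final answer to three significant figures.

Y_obs = Y / (1 + k_d θ_c) = 0.375 / (1 + 0.0782 × 20.7) = 0.375 / 2.619 = 0.1432.
ΔS = 925 − 29.0 = 896.0 mg/L, so the substrate removal rate is 2500 × 896.0/1000 = 2240 kg ultimate BOD/d.
P_X = Y_obs·Q·(S₀ − S) = 0.1432 × 2240 = 320.8 kg VSS/d.
R_O = Q·ΔS − 1.42 P_X = 2240 − 455.5 = 1785 kg O₂/d.

R_O ≈ 1780 kg O₂/d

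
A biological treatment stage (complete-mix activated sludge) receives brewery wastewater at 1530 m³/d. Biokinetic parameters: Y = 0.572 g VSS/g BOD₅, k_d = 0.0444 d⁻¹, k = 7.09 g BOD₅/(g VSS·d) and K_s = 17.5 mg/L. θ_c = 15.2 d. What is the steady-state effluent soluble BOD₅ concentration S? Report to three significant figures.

Effluent substrate depends only on kinetics and SRT: S = K_s(1 + k_d θ_c) / [θ_c(Yk − k_d) − 1] = 17.5 × (1 + 0.0444 × 15.2) / [15.2 × (0.572 × 7.09 − 0.0444) − 1] = 29.31 / 59.97 = 0.4888 mg/L.

S ≈ 0.489 mg/L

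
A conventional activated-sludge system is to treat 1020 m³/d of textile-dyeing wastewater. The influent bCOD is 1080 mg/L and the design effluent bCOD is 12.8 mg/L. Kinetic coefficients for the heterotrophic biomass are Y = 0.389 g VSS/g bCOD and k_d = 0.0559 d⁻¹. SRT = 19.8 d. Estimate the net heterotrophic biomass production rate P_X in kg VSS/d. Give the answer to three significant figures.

P_X ≈ 201 kg VSS/d

Correct the yield for decay: Y_obs = Y/(1 + k_d θ_c) = 0.389 / (1 + 0.0559 × 19.8) = 0.389 / 2.107 = 0.1846.
Q·(S₀ − S) = 1020 × (1080 − 12.8) × 10⁻³ = 1089 kg/d removed.
So the net sludge growth is P_X = 0.1846 × 1089 = 201.0 kg VSS/d.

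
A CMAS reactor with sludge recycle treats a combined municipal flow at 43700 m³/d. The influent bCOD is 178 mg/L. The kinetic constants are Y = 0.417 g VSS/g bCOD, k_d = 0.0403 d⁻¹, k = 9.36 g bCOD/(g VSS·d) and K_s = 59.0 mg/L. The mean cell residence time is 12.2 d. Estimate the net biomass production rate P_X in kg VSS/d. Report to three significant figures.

Effluent substrate depends only on kinetics and SRT: S = K_s(1 + k_d θ_c) / [θ_c(Yk − k_d) − 1] = 59.0 × (1 + 0.0403 × 12.2) / [12.2 × (0.417 × 9.36 − 0.0403) − 1] = 88.01 / 46.13 = 1.908 mg/L.
The observed yield is Y_obs = Y/(1 + k_d·θ_c) = 0.417 / (1 + 0.0403 × 12.2) = 0.417 / 1.492 = 0.2796 g VSS per g bCOD removed.
Q·(S₀ − S) = 43700 × (178 − 1.91) × 10⁻³ = 7695 kg/d removed.
So the net sludge growth is P_X = 0.2796 × 7695 = 2151 kg VSS/d.

P_X ≈ 2150 kg VSS/d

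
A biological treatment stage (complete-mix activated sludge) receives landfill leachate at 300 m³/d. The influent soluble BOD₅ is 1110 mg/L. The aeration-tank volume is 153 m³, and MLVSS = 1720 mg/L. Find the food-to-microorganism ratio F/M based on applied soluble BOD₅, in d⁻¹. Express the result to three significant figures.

Food-to-microorganism ratio F/M = Q S₀ / (V X) = 300 × 1110 / (153.0 × 1720) = 1.265 d⁻¹.

F/M ≈ 1.27 d⁻¹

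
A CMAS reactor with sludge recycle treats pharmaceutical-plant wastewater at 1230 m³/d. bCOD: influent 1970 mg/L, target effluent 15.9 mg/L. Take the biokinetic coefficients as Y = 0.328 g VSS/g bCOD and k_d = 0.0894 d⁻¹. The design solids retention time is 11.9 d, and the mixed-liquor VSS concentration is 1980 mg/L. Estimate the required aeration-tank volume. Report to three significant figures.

Steady-state biomass mass balance: V·X·(1 + k_d·θ_c) = Y·Q·(S₀ − S)·θ_c, so V = 0.328 × 1230 × (1970 − 15.9) × 11.9 / [1980 × (1 + 0.0894 × 11.9)] = 9.38×10^6 / 4086 = 2296 m³.

V ≈ 2300 m³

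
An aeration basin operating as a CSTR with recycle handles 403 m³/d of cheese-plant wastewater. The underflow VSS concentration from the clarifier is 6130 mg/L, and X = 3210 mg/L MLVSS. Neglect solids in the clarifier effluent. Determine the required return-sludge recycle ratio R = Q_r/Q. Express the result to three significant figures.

Solids balance on the clarifier gives (1+R)X = R·X_r, so R = X/(X_r − X) = 3210 / (6130 − 3210) = 1.099.

R ≈ 1.10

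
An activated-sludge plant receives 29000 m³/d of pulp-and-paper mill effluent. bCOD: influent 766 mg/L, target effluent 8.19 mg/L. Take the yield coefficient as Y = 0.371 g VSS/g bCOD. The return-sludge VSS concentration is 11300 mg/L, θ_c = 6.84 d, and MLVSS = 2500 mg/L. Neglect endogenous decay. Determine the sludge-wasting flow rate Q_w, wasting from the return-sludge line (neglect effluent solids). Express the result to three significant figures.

Q_w ≈ 722 m³/d

Biomass mass balance (decay neglected): V·X = Y·Q·(S₀ − S)·θ_c, so V = 0.371 × 29000 × (766 − 8.19) × 6.84 / 2500 = 22307 m³.
θ_c = V·X/(Q_w·X_r) when wasting from the recycle, so Q_w = V·X/(θ_c·X_r) = 22307 × 2500 / (6.84 × 11300) = 721.5 m³/d.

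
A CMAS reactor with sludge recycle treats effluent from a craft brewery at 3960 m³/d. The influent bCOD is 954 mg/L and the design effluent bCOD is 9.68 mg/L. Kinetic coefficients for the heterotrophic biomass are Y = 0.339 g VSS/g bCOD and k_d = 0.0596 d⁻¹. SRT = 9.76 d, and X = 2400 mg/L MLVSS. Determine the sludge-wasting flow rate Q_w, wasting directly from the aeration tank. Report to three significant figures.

Q_w ≈ 334 m³/d

From the SRT design equation V = Y Q (S₀−S) θ_c / [X (1 + k_d θ_c)] = 0.339 × 3960 × (954 − 9.68) × 9.76 / [2400 × (1 + 0.0596 × 9.76)] = 1.24×10^7 / 3796 = 3259 m³.
Wasting from the aeration tank: Q_w = V / θ_c = 3259 / 9.76 = 333.9 m³/d.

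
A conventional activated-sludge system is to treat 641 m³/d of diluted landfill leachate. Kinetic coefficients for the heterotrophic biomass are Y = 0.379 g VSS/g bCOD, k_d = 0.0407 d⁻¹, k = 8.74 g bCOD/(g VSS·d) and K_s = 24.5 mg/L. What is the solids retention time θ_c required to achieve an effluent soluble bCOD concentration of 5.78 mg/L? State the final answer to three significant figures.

At the target effluent, Y k S/(K_s+S) = 0.379×8.74×5.78/30.28 = 0.6323 d⁻¹.
1/θ_c = 0.6323 − 0.0407 = 0.5916 d⁻¹, so θ_c = 1.690 d.

θ_c ≈ 1.69 d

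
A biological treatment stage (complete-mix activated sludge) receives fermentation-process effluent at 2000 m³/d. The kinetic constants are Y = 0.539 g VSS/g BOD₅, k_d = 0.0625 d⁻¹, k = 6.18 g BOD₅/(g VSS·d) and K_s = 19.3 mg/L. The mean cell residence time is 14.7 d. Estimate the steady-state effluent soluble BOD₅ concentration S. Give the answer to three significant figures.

For a completely mixed reactor with recycle the Lawrence–McCarty relation gives S = K_s·(1 + k_d·θ_c) / [θ_c·(Y·k − k_d) − 1] = 19.3 × (1 + 0.0625 × 14.7) / [14.7 × (0.539 × 6.18 − 0.0625) − 1] = 37.03 / 47.05 = 0.7871 mg/L.

S ≈ 0.787 mg/L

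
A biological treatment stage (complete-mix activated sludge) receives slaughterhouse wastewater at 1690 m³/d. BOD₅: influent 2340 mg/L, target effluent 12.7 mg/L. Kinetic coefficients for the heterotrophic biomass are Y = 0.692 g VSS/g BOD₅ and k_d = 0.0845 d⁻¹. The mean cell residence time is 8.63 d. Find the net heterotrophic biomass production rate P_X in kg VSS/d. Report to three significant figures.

The observed yield is Y_obs = Y/(1 + k_d·θ_c) = 0.692 / (1 + 0.0845 × 8.63) = 0.692 / 1.729 = 0.4002 g VSS per g BOD₅ removed.
ΔS = 2340 − 12.7 = 2327 mg/L, so the substrate removal rate is 1690 × 2327/1000 = 3933 kg BOD₅/d.
So the net sludge growth is P_X = 0.4002 × 3933 = 1574 kg VSS/d.

P_X ≈ 1570 kg VSS/d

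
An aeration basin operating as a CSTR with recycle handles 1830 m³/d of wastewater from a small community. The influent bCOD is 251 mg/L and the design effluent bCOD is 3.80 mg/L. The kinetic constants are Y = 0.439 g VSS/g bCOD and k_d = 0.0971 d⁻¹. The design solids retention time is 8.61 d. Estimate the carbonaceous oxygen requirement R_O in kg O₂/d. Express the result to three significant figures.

R_O ≈ 299 kg O₂/d

The observed yield is Y_obs = Y/(1 + k_d·θ_c) = 0.439 / (1 + 0.0971 × 8.61) = 0.439 / 1.836 = 0.2391 g VSS per g bCOD removed.
ΔS = 251 − 3.80 = 247.2 mg/L, so the substrate removal rate is 1830 × 247.2/1000 = 452.4 kg bCOD/d.
P_X = Y_obs·Q·(S₀ − S) = 0.2391 × 452.4 = 108.2 kg VSS/d.
R_O = Q·ΔS − 1.42 P_X = 452.4 − 153.6 = 298.8 kg O₂/d.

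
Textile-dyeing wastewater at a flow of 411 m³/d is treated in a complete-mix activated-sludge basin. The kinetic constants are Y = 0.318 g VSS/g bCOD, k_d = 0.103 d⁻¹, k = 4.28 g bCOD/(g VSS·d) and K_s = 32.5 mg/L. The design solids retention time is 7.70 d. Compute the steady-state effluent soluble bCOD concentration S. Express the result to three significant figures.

Effluent substrate depends only on kinetics and SRT: S = K_s(1 + k_d θ_c) / [θ_c(Yk − k_d) − 1] = 32.5 × (1 + 0.103 × 7.70) / [7.70 × (0.318 × 4.28 − 0.103) − 1] = 58.28 / 8.687 = 6.708 mg/L.

S ≈ 6.71 mg/L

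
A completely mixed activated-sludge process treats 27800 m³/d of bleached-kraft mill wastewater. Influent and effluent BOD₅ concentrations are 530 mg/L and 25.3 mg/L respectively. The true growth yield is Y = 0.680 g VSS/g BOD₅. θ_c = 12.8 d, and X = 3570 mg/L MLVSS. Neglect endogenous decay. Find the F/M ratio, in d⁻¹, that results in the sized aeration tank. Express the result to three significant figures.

V·X = Y·Q·ΔS·θ_c gives V = 0.680 × 27800 × (530 − 25.3) × 12.8 / 3570 = 34208 m³.
F/M = applied load / biomass = Q·S₀/(V·X) = 27800 × 530 / (34208 × 3570) = 0.1206 d⁻¹.

F/M ≈ 0.121 d⁻¹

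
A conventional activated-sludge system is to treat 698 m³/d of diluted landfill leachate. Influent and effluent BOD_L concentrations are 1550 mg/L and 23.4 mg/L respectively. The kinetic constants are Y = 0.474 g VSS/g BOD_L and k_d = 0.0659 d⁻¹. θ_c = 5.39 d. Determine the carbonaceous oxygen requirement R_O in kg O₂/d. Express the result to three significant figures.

R_O ≈ 536 kg O₂/d

The observed yield is Y_obs = Y/(1 + k_d·θ_c) = 0.474 / (1 + 0.0659 × 5.39) = 0.474 / 1.355 = 0.3498 g VSS per g BOD_L removed.
Q·(S₀ − S) = 698 × (1550 − 23.4) × 10⁻³ = 1066 kg/d removed.
Net sludge production P_X = 0.3498 × 1066 = 372.7 kg VSS/d.
R_O = Q·(S₀ − S) − 1.42·P_X = 1066 − 1.42 × 372.7 = 536.3 kg O₂/d.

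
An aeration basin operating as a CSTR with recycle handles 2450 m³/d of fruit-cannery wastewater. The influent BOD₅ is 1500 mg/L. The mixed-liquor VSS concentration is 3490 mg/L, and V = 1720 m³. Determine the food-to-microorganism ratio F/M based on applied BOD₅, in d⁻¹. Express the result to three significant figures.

Food-to-microorganism ratio F/M = Q S₀ / (V X) = 2450 × 1500 / (1720 × 3490) = 0.6122 d⁻¹.

F/M ≈ 0.612 d⁻¹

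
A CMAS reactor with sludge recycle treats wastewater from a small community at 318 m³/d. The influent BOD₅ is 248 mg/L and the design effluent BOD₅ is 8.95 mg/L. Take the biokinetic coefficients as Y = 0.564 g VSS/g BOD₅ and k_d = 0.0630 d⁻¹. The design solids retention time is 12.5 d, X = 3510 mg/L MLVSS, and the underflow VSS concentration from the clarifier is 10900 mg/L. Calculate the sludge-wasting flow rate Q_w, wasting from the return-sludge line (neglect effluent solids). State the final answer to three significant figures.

Q_w ≈ 2.20 m³/d

Rearranging the biomass balance for a CMAS with decay, V = Y·Q·ΔS·θ_c / [X·(1+k_d θ_c)] = 0.564 × 318 × (248 − 8.95) × 12.5 / [3510 × (1 + 0.0630 × 12.5)] = 5.36×10^5 / 6274 = 85.42 m³.
θ_c = V·X/(Q_w·X_r) when wasting from the recycle, so Q_w = V·X/(θ_c·X_r) = 85.42 × 3510 / (12.5 × 10900) = 2.201 m³/d.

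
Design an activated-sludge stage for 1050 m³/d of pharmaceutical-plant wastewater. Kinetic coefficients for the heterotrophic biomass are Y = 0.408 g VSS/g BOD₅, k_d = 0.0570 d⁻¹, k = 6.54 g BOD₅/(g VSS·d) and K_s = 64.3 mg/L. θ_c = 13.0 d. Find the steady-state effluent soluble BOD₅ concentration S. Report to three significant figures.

S ≈ 3.40 mg/L

For a completely mixed reactor with recycle the Lawrence–McCarty relation gives S = K_s·(1 + k_d·θ_c) / [θ_c·(Y·k − k_d) − 1] = 64.3 × (1 + 0.0570 × 13.0) / [13.0 × (0.408 × 6.54 − 0.0570) − 1] = 111.9 / 32.95 = 3.398 mg/L.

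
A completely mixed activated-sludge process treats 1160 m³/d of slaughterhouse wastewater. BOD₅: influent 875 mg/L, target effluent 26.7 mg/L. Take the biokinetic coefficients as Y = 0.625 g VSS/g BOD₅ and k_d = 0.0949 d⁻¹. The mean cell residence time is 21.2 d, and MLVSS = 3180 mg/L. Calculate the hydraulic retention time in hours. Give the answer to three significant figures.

τ ≈ 28.2 h

Steady-state biomass mass balance: V·X·(1 + k_d·θ_c) = Y·Q·(S₀ − S)·θ_c, so V = 0.625 × 1160 × (875 − 26.7) × 21.2 / [3180 × (1 + 0.0949 × 21.2)] = 1.3×10^7 / 9578 = 1361 m³.
HRT = V/Q = 1361 m³ / 1160 m³·d⁻¹ = 1.174 d × 24 = 28.17 h.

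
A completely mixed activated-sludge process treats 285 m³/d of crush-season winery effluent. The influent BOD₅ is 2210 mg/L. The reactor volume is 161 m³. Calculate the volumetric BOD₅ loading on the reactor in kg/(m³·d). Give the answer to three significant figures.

L_v ≈ 3.91 kg BOD₅/(m³·d)

Volumetric loading L_v = Q·S₀ / V = 285 × 2210 g/m³ / 161.0 m³ = 3912 g/(m³·d) = 3.912 kg BOD₅/(m³·d).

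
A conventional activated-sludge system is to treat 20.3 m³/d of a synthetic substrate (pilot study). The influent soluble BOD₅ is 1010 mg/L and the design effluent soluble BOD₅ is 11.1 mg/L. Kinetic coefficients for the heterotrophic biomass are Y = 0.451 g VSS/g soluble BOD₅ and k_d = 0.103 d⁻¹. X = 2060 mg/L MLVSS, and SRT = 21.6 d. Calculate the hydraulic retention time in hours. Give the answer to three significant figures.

τ ≈ 35.2 h

Steady-state biomass mass balance: V·X·(1 + k_d·θ_c) = Y·Q·(S₀ − S)·θ_c, so V = 0.451 × 20.3 × (1010 − 11.1) × 21.6 / [2060 × (1 + 0.103 × 21.6)] = 1.98×10^5 / 6643 = 29.74 m³.
Hydraulic retention time τ = V/Q = 29.74 / 20.3 = 1.465 d = 35.16 h.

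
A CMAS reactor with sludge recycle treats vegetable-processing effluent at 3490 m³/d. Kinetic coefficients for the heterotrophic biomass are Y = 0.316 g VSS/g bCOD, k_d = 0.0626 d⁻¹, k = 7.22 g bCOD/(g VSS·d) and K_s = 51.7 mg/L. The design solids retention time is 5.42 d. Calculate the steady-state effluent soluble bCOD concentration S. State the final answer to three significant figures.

For a completely mixed reactor with recycle the Lawrence–McCarty relation gives S = K_s·(1 + k_d·θ_c) / [θ_c·(Y·k − k_d) − 1] = 51.7 × (1 + 0.0626 × 5.42) / [5.42 × (0.316 × 7.22 − 0.0626) − 1] = 69.24 / 11.03 = 6.280 mg/L.

S ≈ 6.28 mg/L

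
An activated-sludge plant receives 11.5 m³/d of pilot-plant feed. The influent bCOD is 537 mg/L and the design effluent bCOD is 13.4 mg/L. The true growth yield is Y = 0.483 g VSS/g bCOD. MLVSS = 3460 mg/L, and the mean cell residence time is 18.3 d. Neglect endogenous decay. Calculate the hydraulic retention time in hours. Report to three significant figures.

Biomass mass balance (decay neglected): V·X = Y·Q·(S₀ − S)·θ_c, so V = 0.483 × 11.5 × (537 − 13.4) × 18.3 / 3460 = 15.38 m³.
τ = V/Q = 15.38/11.5 = 1.338 d, or 32.10 h.

τ ≈ 32.1 h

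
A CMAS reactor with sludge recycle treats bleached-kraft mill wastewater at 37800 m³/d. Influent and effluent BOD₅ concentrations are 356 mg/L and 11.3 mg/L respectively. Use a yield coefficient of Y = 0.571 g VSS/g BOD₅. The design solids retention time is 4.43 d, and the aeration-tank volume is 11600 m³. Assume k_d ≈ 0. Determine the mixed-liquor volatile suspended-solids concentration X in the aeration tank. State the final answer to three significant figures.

X ≈ 2840 mg/L

X = Y·Q·ΔS·θ_c / V = 0.571 × 37800 × (356 − 11.3) × 4.43 / 11600 = 2841 mg/L.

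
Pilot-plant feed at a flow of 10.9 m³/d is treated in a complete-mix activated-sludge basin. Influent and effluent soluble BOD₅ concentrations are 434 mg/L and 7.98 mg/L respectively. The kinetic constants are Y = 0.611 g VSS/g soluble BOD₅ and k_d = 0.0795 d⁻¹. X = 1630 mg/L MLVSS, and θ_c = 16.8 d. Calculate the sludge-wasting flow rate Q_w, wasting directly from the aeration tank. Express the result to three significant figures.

Q_w ≈ 0.745 m³/d

From the SRT design equation V = Y Q (S₀−S) θ_c / [X (1 + k_d θ_c)] = 0.611 × 10.9 × (434 − 7.98) × 16.8 / [1630 × (1 + 0.0795 × 16.8)] = 4.77×10^4 / 3807 = 12.52 m³.
With mixed-liquor wasting, θ_c = V/Q_w, so Q_w = V/θ_c = 12.52/16.8 = 0.7453 m³/d.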